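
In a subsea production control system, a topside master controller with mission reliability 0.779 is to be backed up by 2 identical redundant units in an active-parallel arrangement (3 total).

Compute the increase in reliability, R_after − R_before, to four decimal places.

0.2102

R_before = 0.779
R_after = 1 − (1 − 0.779)^3 = 0.9892
ΔR = 0.9892 − 0.779 = 0.2102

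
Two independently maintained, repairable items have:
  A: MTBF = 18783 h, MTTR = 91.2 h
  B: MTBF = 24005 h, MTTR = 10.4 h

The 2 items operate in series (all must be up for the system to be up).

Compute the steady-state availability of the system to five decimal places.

A(A) = MTBF/(MTBF+MTTR) = 18783/(18783+91.2) = 0.995168
A(B) = MTBF/(MTBF+MTTR) = 24005/(24005+10.4) = 0.999567
Series availability: 0.995168 × 0.999567 = 0.99474

0.99474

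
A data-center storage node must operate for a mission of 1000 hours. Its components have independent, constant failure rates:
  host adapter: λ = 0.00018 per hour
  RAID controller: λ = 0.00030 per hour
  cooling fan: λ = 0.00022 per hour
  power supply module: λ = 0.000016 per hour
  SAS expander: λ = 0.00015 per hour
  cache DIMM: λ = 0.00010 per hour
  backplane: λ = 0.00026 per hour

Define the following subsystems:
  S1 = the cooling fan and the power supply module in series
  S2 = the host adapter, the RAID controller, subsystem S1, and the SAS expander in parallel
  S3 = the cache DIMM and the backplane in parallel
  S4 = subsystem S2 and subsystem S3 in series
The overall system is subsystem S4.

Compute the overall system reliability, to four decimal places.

0.9770

R(host adapter) = exp(−0.00018 × 1000) = 0.835270
R(RAID controller) = exp(−0.00030 × 1000) = 0.740818
R(cooling fan) = exp(−0.00022 × 1000) = 0.802519
R(power supply module) = exp(−0.000016 × 1000) = 0.984127
R(SAS expander) = exp(−0.00015 × 1000) = 0.860708
R(cache DIMM) = exp(−0.00010 × 1000) = 0.904837
R(backplane) = exp(−0.00026 × 1000) = 0.771052
Series (cooling fan and power supply module): 0.802519 × 0.984127 = 0.789781
Parallel (host adapter, RAID controller, [0.789781], and SAS expander): 1 − (1 − 0.835270)(1 − 0.740818)(1 − 0.789781)(1 − 0.860708) = 0.998750
Parallel (cache DIMM and backplane): 1 − (1 − 0.904837)(1 − 0.771052) = 0.978213
Series ([0.998750] and [0.978213]): 0.998750 × 0.978213 = 0.9770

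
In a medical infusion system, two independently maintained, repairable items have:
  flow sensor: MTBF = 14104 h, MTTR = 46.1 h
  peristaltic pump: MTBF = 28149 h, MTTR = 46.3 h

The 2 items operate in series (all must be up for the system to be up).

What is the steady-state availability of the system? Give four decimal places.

0.9951

A(flow sensor) = MTBF/(MTBF+MTTR) = 14104/(14104+46.1) = 0.996742
A(peristaltic pump) = MTBF/(MTBF+MTTR) = 28149/(28149+46.3) = 0.998358
Series availability: 0.996742 × 0.998358 = 0.9951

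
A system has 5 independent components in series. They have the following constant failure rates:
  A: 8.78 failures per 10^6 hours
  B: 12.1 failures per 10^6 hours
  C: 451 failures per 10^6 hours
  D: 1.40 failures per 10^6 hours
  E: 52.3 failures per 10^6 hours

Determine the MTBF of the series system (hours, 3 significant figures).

1900

Series of exponential components: λ_sys = Σ λ_i
λ_sys = 0.00000878 + 0.0000121 + 0.000451 + 0.00000140 + 0.0000523 = 5.2558e-04 /h
MTBF = 1 / λ_sys = 1900 h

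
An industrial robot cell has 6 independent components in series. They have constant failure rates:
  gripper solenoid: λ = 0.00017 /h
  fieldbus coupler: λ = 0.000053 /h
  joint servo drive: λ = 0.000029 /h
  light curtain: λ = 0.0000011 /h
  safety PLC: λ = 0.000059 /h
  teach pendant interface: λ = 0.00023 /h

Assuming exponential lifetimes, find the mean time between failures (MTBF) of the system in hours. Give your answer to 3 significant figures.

1840

Series of exponential components: λ_sys = Σ λ_i
λ_sys = 0.00017 + 0.000053 + 0.000029 + 0.0000011 + 0.000059 + 0.00023 = 5.4210e-04 /h
MTBF = 1 / λ_sys = 1840 h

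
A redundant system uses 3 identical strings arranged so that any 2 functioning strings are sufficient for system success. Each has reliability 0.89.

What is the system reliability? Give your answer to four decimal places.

R = Σ_{i=2}^{3} C(3,i) p^i (1−p)^{3−i} with p = 0.89
C(3,2)·0.89^2·0.11^1 = 0.261393
C(3,3)·0.89^3·0.11^0 = 0.704969
Sum = 0.9664

0.9664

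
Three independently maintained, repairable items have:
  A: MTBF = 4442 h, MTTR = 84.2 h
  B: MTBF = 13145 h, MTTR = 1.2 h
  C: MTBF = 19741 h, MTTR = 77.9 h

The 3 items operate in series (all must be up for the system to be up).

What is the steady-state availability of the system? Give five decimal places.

0.97745

A(A) = MTBF/(MTBF+MTTR) = 4442/(4442+84.2) = 0.981397
A(B) = MTBF/(MTBF+MTTR) = 13145/(13145+1.2) = 0.999909
A(C) = MTBF/(MTBF+MTTR) = 19741/(19741+77.9) = 0.996069
Series availability: 0.981397 × 0.999909 × 0.996069 = 0.97745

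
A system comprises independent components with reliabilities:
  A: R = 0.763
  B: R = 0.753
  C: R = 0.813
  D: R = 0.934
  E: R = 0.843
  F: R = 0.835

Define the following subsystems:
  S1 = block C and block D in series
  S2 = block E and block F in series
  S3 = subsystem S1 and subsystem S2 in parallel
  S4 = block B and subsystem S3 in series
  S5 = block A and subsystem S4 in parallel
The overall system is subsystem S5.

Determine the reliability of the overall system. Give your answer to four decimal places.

0.9287

Series (C and D): 0.813000 × 0.934000 = 0.759342
Series (E and F): 0.843000 × 0.835000 = 0.703905
Parallel ([0.759342] and [0.703905]): 1 − (1 − 0.759342)(1 − 0.703905) = 0.928742
Series (B and [0.928742]): 0.753000 × 0.928742 = 0.699343
Parallel (A and [0.699343]): 1 − (1 − 0.763000)(1 − 0.699343) = 0.9287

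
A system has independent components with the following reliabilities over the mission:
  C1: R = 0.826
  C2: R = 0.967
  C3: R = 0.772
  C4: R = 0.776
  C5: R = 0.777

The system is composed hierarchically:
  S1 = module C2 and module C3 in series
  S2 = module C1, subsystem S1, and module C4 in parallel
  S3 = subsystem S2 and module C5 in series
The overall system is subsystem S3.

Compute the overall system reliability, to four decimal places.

0.7693

Series (C2 and C3): 0.967000 × 0.772000 = 0.746524
Parallel (C1, [0.746524], and C4): 1 − (1 − 0.826000)(1 − 0.746524)(1 − 0.776000) = 0.990121
Series ([0.990121] and C5): 0.990121 × 0.777000 = 0.7693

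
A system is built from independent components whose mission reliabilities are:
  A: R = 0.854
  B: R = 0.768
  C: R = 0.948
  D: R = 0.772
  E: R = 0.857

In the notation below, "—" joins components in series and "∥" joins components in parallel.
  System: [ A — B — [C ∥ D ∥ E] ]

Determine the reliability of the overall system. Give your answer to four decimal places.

0.6548

Parallel (C, D, and E): 1 − (1 − 0.948000)(1 − 0.772000)(1 − 0.857000) = 0.998305
Series (A, B, and [0.998305]): 0.854000 × 0.768000 × 0.998305 = 0.6548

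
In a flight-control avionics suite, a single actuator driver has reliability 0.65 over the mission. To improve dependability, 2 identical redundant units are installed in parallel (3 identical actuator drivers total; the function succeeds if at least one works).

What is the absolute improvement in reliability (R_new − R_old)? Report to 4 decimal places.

R_before = 0.65
R_after = 1 − (1 − 0.65)^3 = 0.9571
ΔR = 0.9571 − 0.65 = 0.3071

0.3071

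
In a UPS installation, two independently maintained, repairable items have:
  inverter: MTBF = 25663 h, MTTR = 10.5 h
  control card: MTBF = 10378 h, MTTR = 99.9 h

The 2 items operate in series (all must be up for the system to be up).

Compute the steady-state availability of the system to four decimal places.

A(inverter) = MTBF/(MTBF+MTTR) = 25663/(25663+10.5) = 0.999591
A(control card) = MTBF/(MTBF+MTTR) = 10378/(10378+99.9) = 0.990466
Series availability: 0.999591 × 0.990466 = 0.9901

0.9901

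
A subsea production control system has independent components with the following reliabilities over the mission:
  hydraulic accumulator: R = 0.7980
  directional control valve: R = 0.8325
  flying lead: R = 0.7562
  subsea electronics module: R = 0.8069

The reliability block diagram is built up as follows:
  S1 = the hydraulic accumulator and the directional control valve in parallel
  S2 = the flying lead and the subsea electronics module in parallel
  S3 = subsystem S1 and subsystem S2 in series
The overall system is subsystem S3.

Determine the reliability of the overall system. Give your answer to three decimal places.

Parallel (hydraulic accumulator and directional control valve): 1 − (1 − 0.79800)(1 − 0.83250) = 0.96617
Parallel (flying lead and subsea electronics module): 1 − (1 − 0.75620)(1 − 0.80690) = 0.95292
Series ([0.96617] and [0.95292]): 0.96617 × 0.95292 = 0.921

0.921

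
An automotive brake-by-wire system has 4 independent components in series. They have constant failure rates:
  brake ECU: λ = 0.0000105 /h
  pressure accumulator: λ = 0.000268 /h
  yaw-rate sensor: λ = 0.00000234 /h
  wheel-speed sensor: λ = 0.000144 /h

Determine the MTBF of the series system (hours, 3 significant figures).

Series of exponential components: λ_sys = Σ λ_i
λ_sys = 0.0000105 + 0.000268 + 0.00000234 + 0.000144 = 4.2484e-04 /h
MTBF = 1 / λ_sys = 2350 h

2350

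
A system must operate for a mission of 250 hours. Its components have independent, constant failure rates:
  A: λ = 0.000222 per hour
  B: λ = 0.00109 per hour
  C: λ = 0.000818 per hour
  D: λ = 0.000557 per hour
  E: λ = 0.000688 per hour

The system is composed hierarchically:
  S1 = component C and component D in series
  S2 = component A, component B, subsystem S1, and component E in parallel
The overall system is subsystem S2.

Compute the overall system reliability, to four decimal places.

0.9994

R(A) = exp(−0.000222 × 250) = 0.946012
R(B) = exp(−0.00109 × 250) = 0.761473
R(C) = exp(−0.000818 × 250) = 0.815055
R(D) = exp(−0.000557 × 250) = 0.870010
R(E) = exp(−0.000688 × 250) = 0.841979
Series (C and D): 0.815055 × 0.870010 = 0.709106
Parallel (A, B, [0.709106], and E): 1 − (1 − 0.946012)(1 − 0.761473)(1 − 0.709106)(1 − 0.841979) = 0.9994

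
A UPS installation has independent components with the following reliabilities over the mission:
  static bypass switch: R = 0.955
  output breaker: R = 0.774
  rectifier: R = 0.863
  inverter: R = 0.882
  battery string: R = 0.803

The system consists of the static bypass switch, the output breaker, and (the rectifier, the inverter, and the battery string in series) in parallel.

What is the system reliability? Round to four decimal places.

0.9960

Series (rectifier, inverter, and battery string): 0.863000 × 0.882000 × 0.803000 = 0.611216
Parallel (static bypass switch, output breaker, and [0.611216]): 1 − (1 − 0.955000)(1 − 0.774000)(1 − 0.611216) = 0.9960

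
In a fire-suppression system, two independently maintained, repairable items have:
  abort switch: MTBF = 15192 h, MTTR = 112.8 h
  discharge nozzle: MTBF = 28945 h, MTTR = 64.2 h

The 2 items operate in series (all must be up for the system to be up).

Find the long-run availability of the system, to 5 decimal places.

A(abort switch) = MTBF/(MTBF+MTTR) = 15192/(15192+112.8) = 0.992630
A(discharge nozzle) = MTBF/(MTBF+MTTR) = 28945/(28945+64.2) = 0.997787
Series availability: 0.992630 × 0.997787 = 0.99043

0.99043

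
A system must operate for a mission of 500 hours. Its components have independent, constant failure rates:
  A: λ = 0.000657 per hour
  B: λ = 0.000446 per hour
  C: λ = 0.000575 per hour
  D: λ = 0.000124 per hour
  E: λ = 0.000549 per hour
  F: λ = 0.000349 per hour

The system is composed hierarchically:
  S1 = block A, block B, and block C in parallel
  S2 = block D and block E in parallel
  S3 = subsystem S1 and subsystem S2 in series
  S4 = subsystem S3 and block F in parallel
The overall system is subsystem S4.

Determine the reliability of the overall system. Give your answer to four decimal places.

0.9955

R(A) = exp(−0.000657 × 500) = 0.720003
R(B) = exp(−0.000446 × 500) = 0.800115
R(C) = exp(−0.000575 × 500) = 0.750137
R(D) = exp(−0.000124 × 500) = 0.939883
R(E) = exp(−0.000549 × 500) = 0.759952
R(F) = exp(−0.000349 × 500) = 0.839877
Parallel (A, B, and C): 1 − (1 − 0.720003)(1 − 0.800115)(1 − 0.750137) = 0.986016
Parallel (D and E): 1 − (1 − 0.939883)(1 − 0.759952) = 0.985569
Series ([0.986016] and [0.985569]): 0.986016 × 0.985569 = 0.971787
Parallel ([0.971787] and F): 1 − (1 − 0.971787)(1 − 0.839877) = 0.9955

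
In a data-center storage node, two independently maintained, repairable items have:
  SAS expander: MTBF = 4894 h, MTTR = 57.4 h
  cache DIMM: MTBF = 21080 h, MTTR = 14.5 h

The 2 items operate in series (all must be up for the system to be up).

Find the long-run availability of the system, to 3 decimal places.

A(SAS expander) = MTBF/(MTBF+MTTR) = 4894/(4894+57.4) = 0.988407
A(cache DIMM) = MTBF/(MTBF+MTTR) = 21080/(21080+14.5) = 0.999313
Series availability: 0.988407 × 0.999313 = 0.988

0.988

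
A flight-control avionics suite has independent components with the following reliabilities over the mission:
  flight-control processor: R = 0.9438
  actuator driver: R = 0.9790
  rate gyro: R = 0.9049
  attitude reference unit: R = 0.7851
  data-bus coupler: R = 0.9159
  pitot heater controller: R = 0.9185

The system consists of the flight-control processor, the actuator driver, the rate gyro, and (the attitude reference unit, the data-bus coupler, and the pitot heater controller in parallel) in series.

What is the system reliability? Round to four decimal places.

0.8349

Parallel (attitude reference unit, data-bus coupler, and pitot heater controller): 1 − (1 − 0.785100)(1 − 0.915900)(1 − 0.918500) = 0.998527
Series (flight-control processor, actuator driver, rate gyro, and [0.998527]): 0.943800 × 0.979000 × 0.904900 × 0.998527 = 0.8349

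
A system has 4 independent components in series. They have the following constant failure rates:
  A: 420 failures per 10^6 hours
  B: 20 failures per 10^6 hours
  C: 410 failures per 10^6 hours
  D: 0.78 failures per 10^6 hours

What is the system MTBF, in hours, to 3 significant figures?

1180

Series of exponential components: λ_sys = Σ λ_i
λ_sys = 0.00042 + 0.000020 + 0.00041 + 0.00000078 = 8.5078e-04 /h
MTBF = 1 / λ_sys = 1180 h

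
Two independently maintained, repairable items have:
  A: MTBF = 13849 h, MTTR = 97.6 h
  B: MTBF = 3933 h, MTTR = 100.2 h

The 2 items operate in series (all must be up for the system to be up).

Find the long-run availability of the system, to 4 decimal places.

0.9683

A(A) = MTBF/(MTBF+MTTR) = 13849/(13849+97.6) = 0.993002
A(B) = MTBF/(MTBF+MTTR) = 3933/(3933+100.2) = 0.975156
Series availability: 0.993002 × 0.975156 = 0.9683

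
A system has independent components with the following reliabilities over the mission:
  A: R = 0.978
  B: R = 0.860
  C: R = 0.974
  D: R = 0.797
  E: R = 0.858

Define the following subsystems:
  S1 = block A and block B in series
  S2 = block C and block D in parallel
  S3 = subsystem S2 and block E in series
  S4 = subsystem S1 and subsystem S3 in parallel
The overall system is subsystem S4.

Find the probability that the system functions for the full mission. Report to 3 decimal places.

Series (A and B): 0.97800 × 0.86000 = 0.84108
Parallel (C and D): 1 − (1 − 0.97400)(1 − 0.79700) = 0.99472
Series ([0.99472] and E): 0.99472 × 0.85800 = 0.85347
Parallel ([0.84108] and [0.85347]): 1 − (1 − 0.84108)(1 − 0.85347) = 0.977

0.977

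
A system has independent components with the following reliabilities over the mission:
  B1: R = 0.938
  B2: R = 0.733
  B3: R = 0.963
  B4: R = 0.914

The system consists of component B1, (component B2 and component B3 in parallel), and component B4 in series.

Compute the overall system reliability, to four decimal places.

Parallel (B2 and B3): 1 − (1 − 0.733000)(1 − 0.963000) = 0.990121
Series (B1, [0.990121], and B4): 0.938000 × 0.990121 × 0.914000 = 0.8489

0.8489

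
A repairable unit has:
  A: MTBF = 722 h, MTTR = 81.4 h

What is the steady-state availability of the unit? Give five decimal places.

0.89868

A(A) = MTBF/(MTBF+MTTR) = 722/(722+81.4) = 0.89868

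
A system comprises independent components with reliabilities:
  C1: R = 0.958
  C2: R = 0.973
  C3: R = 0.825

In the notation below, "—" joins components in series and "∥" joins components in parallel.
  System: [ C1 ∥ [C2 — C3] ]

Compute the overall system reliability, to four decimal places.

0.9917

Series (C2 and C3): 0.973000 × 0.825000 = 0.802725
Parallel (C1 and [0.802725]): 1 − (1 − 0.958000)(1 − 0.802725) = 0.9917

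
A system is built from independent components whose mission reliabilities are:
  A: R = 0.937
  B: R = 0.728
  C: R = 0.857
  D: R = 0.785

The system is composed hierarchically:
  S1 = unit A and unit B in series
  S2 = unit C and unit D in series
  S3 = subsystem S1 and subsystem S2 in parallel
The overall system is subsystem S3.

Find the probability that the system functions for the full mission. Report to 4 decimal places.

Series (A and B): 0.937000 × 0.728000 = 0.682136
Series (C and D): 0.857000 × 0.785000 = 0.672745
Parallel ([0.682136] and [0.672745]): 1 − (1 − 0.682136)(1 − 0.672745) = 0.8960

0.8960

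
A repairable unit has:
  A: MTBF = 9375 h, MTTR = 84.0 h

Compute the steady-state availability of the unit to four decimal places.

A(A) = MTBF/(MTBF+MTTR) = 9375/(9375+84.0) = 0.9911

0.9911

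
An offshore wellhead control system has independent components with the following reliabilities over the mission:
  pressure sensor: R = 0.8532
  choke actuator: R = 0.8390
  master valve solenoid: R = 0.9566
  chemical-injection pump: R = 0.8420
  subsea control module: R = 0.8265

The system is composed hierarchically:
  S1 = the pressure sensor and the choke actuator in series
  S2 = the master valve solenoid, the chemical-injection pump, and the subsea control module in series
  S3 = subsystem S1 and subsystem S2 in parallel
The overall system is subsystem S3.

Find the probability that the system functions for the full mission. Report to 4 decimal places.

0.9050

Series (pressure sensor and choke actuator): 0.853200 × 0.839000 = 0.715835
Series (master valve solenoid, chemical-injection pump, and subsea control module): 0.956600 × 0.842000 × 0.826500 = 0.665710
Parallel ([0.715835] and [0.665710]): 1 − (1 − 0.715835)(1 − 0.665710) = 0.9050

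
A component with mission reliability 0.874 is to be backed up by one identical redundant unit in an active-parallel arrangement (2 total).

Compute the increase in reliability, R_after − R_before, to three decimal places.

R_before = 0.874
R_after = 1 − (1 − 0.874)^2 = 0.984
ΔR = 0.984 − 0.874 = 0.110

0.110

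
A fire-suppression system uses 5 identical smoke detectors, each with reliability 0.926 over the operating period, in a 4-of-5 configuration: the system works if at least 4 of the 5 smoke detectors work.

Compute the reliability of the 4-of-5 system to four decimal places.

0.9529

R = Σ_{i=4}^{5} C(5,i) p^i (1−p)^{5−i} with p = 0.926
C(5,4)·0.926^4·0.074^1 = 0.272048
C(5,5)·0.926^5·0.074^0 = 0.680855
Sum = 0.9529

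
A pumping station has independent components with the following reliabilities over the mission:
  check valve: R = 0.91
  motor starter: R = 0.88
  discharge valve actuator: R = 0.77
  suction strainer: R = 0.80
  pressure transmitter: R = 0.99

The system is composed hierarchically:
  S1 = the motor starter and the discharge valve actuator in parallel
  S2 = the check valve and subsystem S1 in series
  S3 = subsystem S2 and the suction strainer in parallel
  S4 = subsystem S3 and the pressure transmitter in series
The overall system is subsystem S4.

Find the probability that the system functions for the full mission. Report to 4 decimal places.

0.9672

Parallel (motor starter and discharge valve actuator): 1 − (1 − 0.880000)(1 − 0.770000) = 0.972400
Series (check valve and [0.972400]): 0.910000 × 0.972400 = 0.884884
Parallel ([0.884884] and suction strainer): 1 − (1 − 0.884884)(1 − 0.800000) = 0.976977
Series ([0.976977] and pressure transmitter): 0.976977 × 0.990000 = 0.9672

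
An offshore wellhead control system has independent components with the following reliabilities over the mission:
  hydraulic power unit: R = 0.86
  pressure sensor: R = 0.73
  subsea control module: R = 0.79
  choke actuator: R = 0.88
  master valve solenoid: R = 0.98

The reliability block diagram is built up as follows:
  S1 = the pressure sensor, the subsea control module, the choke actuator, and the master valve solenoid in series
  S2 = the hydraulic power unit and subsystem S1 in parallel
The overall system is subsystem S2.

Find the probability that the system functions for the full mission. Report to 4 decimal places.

0.9296

Series (pressure sensor, subsea control module, choke actuator, and master valve solenoid): 0.730000 × 0.790000 × 0.880000 × 0.980000 = 0.497346
Parallel (hydraulic power unit and [0.497346]): 1 − (1 − 0.860000)(1 − 0.497346) = 0.9296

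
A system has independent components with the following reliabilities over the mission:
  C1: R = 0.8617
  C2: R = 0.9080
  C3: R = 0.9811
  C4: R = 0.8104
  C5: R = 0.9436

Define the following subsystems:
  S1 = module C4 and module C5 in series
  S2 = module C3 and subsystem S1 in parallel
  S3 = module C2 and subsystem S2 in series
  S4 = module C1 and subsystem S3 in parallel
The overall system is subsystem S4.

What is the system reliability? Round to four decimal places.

0.9867

Series (C4 and C5): 0.810400 × 0.943600 = 0.764693
Parallel (C3 and [0.764693]): 1 − (1 − 0.981100)(1 − 0.764693) = 0.995553
Series (C2 and [0.995553]): 0.908000 × 0.995553 = 0.903962
Parallel (C1 and [0.903962]): 1 − (1 − 0.861700)(1 − 0.903962) = 0.9867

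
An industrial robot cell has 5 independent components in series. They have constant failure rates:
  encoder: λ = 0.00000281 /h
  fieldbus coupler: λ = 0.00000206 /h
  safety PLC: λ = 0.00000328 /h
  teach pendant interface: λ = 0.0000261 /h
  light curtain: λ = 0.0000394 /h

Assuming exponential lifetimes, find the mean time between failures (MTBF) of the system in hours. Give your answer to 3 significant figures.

Series of exponential components: λ_sys = Σ λ_i
λ_sys = 0.00000281 + 0.00000206 + 0.00000328 + 0.0000261 + 0.0000394 = 7.3650e-05 /h
MTBF = 1 / λ_sys = 13600 h

13600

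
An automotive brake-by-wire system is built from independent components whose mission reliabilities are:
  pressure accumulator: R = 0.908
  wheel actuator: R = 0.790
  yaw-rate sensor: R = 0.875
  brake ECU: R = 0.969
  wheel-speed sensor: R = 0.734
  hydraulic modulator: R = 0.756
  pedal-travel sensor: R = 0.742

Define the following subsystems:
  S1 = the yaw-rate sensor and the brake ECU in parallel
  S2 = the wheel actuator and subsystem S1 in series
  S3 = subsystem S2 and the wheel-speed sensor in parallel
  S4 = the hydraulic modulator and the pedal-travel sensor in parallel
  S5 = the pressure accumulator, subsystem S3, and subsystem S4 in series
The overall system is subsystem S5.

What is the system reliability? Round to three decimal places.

0.803

Parallel (yaw-rate sensor and brake ECU): 1 − (1 − 0.87500)(1 − 0.96900) = 0.99613
Series (wheel actuator and [0.99613]): 0.79000 × 0.99613 = 0.78694
Parallel ([0.78694] and wheel-speed sensor): 1 − (1 − 0.78694)(1 − 0.73400) = 0.94333
Parallel (hydraulic modulator and pedal-travel sensor): 1 − (1 − 0.75600)(1 − 0.74200) = 0.93705
Series (pressure accumulator, [0.94333], and [0.93705]): 0.90800 × 0.94333 × 0.93705 = 0.803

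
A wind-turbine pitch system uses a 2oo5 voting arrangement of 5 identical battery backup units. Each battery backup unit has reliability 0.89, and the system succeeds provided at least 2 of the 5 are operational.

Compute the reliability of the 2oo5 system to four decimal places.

0.9993

R = Σ_{i=2}^{5} C(5,i) p^i (1−p)^{5−i} with p = 0.89
C(5,2)·0.89^2·0.11^3 = 0.010543
C(5,3)·0.89^3·0.11^2 = 0.085301
C(5,4)·0.89^4·0.11^1 = 0.345082
C(5,5)·0.89^5·0.11^0 = 0.558406
Sum = 0.9993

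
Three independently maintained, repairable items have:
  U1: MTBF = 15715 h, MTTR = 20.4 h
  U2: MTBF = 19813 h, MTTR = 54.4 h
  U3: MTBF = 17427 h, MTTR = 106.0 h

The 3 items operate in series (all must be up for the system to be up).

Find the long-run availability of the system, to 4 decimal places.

0.9899

A(U1) = MTBF/(MTBF+MTTR) = 15715/(15715+20.4) = 0.998704
A(U2) = MTBF/(MTBF+MTTR) = 19813/(19813+54.4) = 0.997262
A(U3) = MTBF/(MTBF+MTTR) = 17427/(17427+106.0) = 0.993954
Series availability: 0.998704 × 0.997262 × 0.993954 = 0.9899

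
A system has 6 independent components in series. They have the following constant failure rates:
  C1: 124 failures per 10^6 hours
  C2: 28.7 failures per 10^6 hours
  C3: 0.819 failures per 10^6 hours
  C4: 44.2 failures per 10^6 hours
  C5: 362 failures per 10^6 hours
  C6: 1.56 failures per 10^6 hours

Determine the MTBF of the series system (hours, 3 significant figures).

Series of exponential components: λ_sys = Σ λ_i
λ_sys = 0.000124 + 0.0000287 + 0.000000819 + 0.0000442 + 0.000362 + 0.00000156 = 5.6128e-04 /h
MTBF = 1 / λ_sys = 1780 h

1780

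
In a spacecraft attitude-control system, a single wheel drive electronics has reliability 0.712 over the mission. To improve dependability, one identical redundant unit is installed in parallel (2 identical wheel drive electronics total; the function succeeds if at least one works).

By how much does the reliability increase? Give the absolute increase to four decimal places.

0.2051

R_before = 0.712
R_after = 1 − (1 − 0.712)^2 = 0.9171
ΔR = 0.9171 − 0.712 = 0.2051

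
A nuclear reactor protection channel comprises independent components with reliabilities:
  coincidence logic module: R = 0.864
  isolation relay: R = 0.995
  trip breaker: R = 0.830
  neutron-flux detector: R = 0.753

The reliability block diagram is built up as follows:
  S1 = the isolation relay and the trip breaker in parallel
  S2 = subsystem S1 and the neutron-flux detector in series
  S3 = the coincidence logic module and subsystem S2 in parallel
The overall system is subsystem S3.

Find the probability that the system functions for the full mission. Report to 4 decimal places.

Parallel (isolation relay and trip breaker): 1 − (1 − 0.995000)(1 − 0.830000) = 0.999150
Series ([0.999150] and neutron-flux detector): 0.999150 × 0.753000 = 0.752360
Parallel (coincidence logic module and [0.752360]): 1 − (1 − 0.864000)(1 − 0.752360) = 0.9663

0.9663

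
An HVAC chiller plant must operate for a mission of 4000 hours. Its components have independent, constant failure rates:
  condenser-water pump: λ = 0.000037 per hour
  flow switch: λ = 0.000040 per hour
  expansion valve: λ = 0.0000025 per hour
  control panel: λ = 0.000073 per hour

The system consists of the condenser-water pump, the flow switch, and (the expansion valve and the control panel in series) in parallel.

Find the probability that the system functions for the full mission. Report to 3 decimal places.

R(condenser-water pump) = exp(−0.000037 × 4000) = 0.86243
R(flow switch) = exp(−0.000040 × 4000) = 0.85214
R(expansion valve) = exp(−0.0000025 × 4000) = 0.99005
R(control panel) = exp(−0.000073 × 4000) = 0.74677
Series (expansion valve and control panel): 0.99005 × 0.74677 = 0.73934
Parallel (condenser-water pump, flow switch, and [0.73934]): 1 − (1 − 0.86243)(1 − 0.85214)(1 − 0.73934) = 0.995

0.995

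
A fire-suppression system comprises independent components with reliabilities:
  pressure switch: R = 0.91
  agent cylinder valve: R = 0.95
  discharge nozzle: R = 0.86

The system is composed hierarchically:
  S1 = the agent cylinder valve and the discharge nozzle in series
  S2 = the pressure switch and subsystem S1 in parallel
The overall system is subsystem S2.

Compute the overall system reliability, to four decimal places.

Series (agent cylinder valve and discharge nozzle): 0.950000 × 0.860000 = 0.817000
Parallel (pressure switch and [0.817000]): 1 − (1 − 0.910000)(1 − 0.817000) = 0.9835

0.9835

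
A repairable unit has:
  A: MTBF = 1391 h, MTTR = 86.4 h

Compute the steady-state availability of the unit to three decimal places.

0.942

A(A) = MTBF/(MTBF+MTTR) = 1391/(1391+86.4) = 0.942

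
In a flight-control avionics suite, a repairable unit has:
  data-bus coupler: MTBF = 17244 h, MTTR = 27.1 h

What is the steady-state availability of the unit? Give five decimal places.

A(data-bus coupler) = MTBF/(MTBF+MTTR) = 17244/(17244+27.1) = 0.99843

0.99843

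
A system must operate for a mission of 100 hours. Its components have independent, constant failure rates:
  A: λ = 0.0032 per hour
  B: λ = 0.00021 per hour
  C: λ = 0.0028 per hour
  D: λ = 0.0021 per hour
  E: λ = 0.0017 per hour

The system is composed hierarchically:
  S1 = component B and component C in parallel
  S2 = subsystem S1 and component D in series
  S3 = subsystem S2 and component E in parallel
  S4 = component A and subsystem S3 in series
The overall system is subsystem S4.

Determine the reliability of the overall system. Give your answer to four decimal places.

R(A) = exp(−0.0032 × 100) = 0.726149
R(B) = exp(−0.00021 × 100) = 0.979219
R(C) = exp(−0.0028 × 100) = 0.755784
R(D) = exp(−0.0021 × 100) = 0.810584
R(E) = exp(−0.0017 × 100) = 0.843665
Parallel (B and C): 1 − (1 − 0.979219)(1 − 0.755784) = 0.994925
Series ([0.994925] and D): 0.994925 × 0.810584 = 0.806470
Parallel ([0.806470] and E): 1 − (1 − 0.806470)(1 − 0.843665) = 0.969744
Series (A and [0.969744]): 0.726149 × 0.969744 = 0.7042

0.7042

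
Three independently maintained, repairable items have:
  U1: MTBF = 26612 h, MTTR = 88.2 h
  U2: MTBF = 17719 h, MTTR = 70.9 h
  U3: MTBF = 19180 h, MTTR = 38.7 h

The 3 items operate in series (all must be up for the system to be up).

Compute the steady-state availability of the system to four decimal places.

A(U1) = MTBF/(MTBF+MTTR) = 26612/(26612+88.2) = 0.996697
A(U2) = MTBF/(MTBF+MTTR) = 17719/(17719+70.9) = 0.996015
A(U3) = MTBF/(MTBF+MTTR) = 19180/(19180+38.7) = 0.997986
Series availability: 0.996697 × 0.996015 × 0.997986 = 0.9907

0.9907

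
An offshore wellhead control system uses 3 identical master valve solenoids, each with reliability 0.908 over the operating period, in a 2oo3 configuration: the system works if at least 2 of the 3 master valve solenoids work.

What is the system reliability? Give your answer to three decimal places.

0.976

R = Σ_{i=2}^{3} C(3,i) p^i (1−p)^{3−i} with p = 0.908
C(3,2)·0.908^2·0.092^1 = 0.22755
C(3,3)·0.908^3·0.092^0 = 0.74861
Sum = 0.976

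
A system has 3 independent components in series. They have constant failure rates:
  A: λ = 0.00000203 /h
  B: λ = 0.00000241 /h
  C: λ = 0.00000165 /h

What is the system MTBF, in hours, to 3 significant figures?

Series of exponential components: λ_sys = Σ λ_i
λ_sys = 0.00000203 + 0.00000241 + 0.00000165 = 6.0900e-06 /h
MTBF = 1 / λ_sys = 164000 h

164000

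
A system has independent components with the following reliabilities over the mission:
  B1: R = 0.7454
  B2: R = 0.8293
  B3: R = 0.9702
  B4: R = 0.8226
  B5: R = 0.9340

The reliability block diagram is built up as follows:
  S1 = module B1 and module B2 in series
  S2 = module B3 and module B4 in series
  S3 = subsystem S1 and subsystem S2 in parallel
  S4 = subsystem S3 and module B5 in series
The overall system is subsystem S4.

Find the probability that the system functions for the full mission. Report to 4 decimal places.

Series (B1 and B2): 0.745400 × 0.829300 = 0.618160
Series (B3 and B4): 0.970200 × 0.822600 = 0.798087
Parallel ([0.618160] and [0.798087]): 1 − (1 − 0.618160)(1 − 0.798087) = 0.922902
Series ([0.922902] and B5): 0.922902 × 0.934000 = 0.8620

0.8620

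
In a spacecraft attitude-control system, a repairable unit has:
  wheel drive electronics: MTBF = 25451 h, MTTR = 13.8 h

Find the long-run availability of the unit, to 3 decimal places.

0.999

A(wheel drive electronics) = MTBF/(MTBF+MTTR) = 25451/(25451+13.8) = 0.999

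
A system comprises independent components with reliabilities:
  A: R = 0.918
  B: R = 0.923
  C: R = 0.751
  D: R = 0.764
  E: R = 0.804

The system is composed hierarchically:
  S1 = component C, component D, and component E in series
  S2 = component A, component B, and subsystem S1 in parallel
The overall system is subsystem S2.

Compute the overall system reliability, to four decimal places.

Series (C, D, and E): 0.751000 × 0.764000 × 0.804000 = 0.461306
Parallel (A, B, and [0.461306]): 1 − (1 − 0.918000)(1 − 0.923000)(1 − 0.461306) = 0.9966

0.9966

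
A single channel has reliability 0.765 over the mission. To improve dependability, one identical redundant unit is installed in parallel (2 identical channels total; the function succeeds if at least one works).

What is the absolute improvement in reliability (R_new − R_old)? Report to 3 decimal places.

R_before = 0.765
R_after = 1 − (1 − 0.765)^2 = 0.945
ΔR = 0.945 − 0.765 = 0.180

0.180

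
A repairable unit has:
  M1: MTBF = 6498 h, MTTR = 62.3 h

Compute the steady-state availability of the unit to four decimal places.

0.9905

A(M1) = MTBF/(MTBF+MTTR) = 6498/(6498+62.3) = 0.9905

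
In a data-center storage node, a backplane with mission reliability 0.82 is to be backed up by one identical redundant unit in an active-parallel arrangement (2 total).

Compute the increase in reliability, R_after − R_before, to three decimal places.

0.148

R_before = 0.82
R_after = 1 − (1 − 0.82)^2 = 0.968
ΔR = 0.968 − 0.82 = 0.148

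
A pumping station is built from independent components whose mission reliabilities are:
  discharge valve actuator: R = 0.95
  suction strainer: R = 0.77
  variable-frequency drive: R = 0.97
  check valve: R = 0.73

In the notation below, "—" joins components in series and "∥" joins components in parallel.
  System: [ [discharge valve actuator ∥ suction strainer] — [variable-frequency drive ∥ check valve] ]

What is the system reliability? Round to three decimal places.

0.980

Parallel (discharge valve actuator and suction strainer): 1 − (1 − 0.95000)(1 − 0.77000) = 0.98850
Parallel (variable-frequency drive and check valve): 1 − (1 − 0.97000)(1 − 0.73000) = 0.99190
Series ([0.98850] and [0.99190]): 0.98850 × 0.99190 = 0.980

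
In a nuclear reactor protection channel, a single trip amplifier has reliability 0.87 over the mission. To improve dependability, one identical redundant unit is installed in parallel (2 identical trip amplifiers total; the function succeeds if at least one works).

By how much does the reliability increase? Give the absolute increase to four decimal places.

0.1131

R_before = 0.87
R_after = 1 − (1 − 0.87)^2 = 0.9831
ΔR = 0.9831 − 0.87 = 0.1131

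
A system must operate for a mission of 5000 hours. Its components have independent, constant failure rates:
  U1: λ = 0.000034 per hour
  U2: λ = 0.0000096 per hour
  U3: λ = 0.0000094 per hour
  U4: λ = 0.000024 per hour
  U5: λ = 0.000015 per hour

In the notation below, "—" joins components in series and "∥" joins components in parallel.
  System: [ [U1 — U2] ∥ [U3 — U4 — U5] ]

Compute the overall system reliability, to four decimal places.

0.9579

R(U1) = exp(−0.000034 × 5000) = 0.843665
R(U2) = exp(−0.0000096 × 5000) = 0.953134
R(U3) = exp(−0.0000094 × 5000) = 0.954087
R(U4) = exp(−0.000024 × 5000) = 0.886920
R(U5) = exp(−0.000015 × 5000) = 0.927743
Series (U1 and U2): 0.843665 × 0.953134 = 0.804126
Series (U3, U4, and U5): 0.954087 × 0.886920 × 0.927743 = 0.785055
Parallel ([0.804126] and [0.785055]): 1 − (1 − 0.804126)(1 − 0.785055) = 0.9579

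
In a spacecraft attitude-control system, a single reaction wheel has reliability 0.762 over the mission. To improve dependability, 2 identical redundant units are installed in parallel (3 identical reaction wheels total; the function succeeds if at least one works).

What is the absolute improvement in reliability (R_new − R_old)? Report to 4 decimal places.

0.2245

R_before = 0.762
R_after = 1 − (1 − 0.762)^3 = 0.9865
ΔR = 0.9865 − 0.762 = 0.2245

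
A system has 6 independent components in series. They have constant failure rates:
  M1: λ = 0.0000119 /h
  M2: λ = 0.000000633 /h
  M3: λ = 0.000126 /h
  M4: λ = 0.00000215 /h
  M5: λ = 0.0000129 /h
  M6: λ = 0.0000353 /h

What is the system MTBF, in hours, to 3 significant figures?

Series of exponential components: λ_sys = Σ λ_i
λ_sys = 0.0000119 + 0.000000633 + 0.000126 + 0.00000215 + 0.0000129 + 0.0000353 = 1.8888e-04 /h
MTBF = 1 / λ_sys = 5290 h

5290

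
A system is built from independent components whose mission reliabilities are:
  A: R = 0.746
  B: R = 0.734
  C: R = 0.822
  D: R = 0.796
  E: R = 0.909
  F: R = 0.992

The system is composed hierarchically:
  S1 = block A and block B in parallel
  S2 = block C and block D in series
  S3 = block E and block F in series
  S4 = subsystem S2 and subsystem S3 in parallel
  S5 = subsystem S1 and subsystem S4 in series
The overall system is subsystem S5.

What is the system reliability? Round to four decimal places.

0.9008

Parallel (A and B): 1 − (1 − 0.746000)(1 − 0.734000) = 0.932436
Series (C and D): 0.822000 × 0.796000 = 0.654312
Series (E and F): 0.909000 × 0.992000 = 0.901728
Parallel ([0.654312] and [0.901728]): 1 − (1 − 0.654312)(1 − 0.901728) = 0.966029
Series ([0.932436] and [0.966029]): 0.932436 × 0.966029 = 0.9008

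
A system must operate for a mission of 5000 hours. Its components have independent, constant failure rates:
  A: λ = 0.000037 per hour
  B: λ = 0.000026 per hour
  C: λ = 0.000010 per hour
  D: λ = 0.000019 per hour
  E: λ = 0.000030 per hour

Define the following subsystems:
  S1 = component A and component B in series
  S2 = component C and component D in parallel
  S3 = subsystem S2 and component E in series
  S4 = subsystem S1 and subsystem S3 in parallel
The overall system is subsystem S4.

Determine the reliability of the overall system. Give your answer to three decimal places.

0.961

R(A) = exp(−0.000037 × 5000) = 0.83110
R(B) = exp(−0.000026 × 5000) = 0.87810
R(C) = exp(−0.000010 × 5000) = 0.95123
R(D) = exp(−0.000019 × 5000) = 0.90937
R(E) = exp(−0.000030 × 5000) = 0.86071
Series (A and B): 0.83110 × 0.87810 = 0.72979
Parallel (C and D): 1 − (1 − 0.95123)(1 − 0.90937) = 0.99558
Series ([0.99558] and E): 0.99558 × 0.86071 = 0.85691
Parallel ([0.72979] and [0.85691]): 1 − (1 − 0.72979)(1 − 0.85691) = 0.961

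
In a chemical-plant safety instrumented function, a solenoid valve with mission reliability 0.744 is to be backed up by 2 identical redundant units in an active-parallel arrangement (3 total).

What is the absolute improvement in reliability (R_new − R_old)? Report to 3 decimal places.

R_before = 0.744
R_after = 1 − (1 − 0.744)^3 = 0.983
ΔR = 0.983 − 0.744 = 0.239

0.239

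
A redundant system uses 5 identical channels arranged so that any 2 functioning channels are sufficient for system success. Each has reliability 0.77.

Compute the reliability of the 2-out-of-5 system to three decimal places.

R = Σ_{i=2}^{5} C(5,i) p^i (1−p)^{5−i} with p = 0.77
C(5,2)·0.77^2·0.23^3 = 0.07214
C(5,3)·0.77^3·0.23^2 = 0.24151
C(5,4)·0.77^4·0.23^1 = 0.40426
C(5,5)·0.77^5·0.23^0 = 0.27068
Sum = 0.989

0.989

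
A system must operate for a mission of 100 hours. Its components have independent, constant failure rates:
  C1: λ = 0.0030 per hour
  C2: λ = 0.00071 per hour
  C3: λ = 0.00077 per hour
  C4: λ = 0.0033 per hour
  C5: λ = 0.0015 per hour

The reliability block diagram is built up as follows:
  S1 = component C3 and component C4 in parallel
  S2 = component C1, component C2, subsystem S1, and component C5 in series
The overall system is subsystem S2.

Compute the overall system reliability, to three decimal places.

R(C1) = exp(−0.0030 × 100) = 0.74082
R(C2) = exp(−0.00071 × 100) = 0.93146
R(C3) = exp(−0.00077 × 100) = 0.92589
R(C4) = exp(−0.0033 × 100) = 0.71892
R(C5) = exp(−0.0015 × 100) = 0.86071
Parallel (C3 and C4): 1 − (1 − 0.92589)(1 − 0.71892) = 0.97917
Series (C1, C2, [0.97917], and C5): 0.74082 × 0.93146 × 0.97917 × 0.86071 = 0.582

0.582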